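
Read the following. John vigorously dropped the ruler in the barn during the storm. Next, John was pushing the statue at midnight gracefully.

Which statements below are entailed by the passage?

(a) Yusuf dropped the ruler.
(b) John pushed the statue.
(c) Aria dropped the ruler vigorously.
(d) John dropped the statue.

(b)

(a) Not entailed — the passage has John dropping the ruler, not Yusuf.
(b) Entailed — 'push' is an activity; 'was pushing' entails that some pushing happened, so 'pushed' holds.
(c) Not entailed — the passage has John dropping the ruler, not Aria.
(d) Not entailed — John dropped the ruler, not the statue; the statue belongs to the pushing event.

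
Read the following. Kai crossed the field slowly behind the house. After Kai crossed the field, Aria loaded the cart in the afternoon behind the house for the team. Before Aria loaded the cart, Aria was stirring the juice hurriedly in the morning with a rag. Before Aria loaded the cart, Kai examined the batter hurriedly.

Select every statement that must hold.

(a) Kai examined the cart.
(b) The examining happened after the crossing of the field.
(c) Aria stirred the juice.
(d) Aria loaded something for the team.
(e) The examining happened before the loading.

(a) Not entailed — Kai examined the batter, not the cart; the cart belongs to the loading event.
(b) Not entailed — the narrative doesn't order the crossing relative to the examining.
(c) Entailed — 'stir' is an activity; 'was stirring' entails that some stirring happened, so 'stirred' holds.
(d) Entailed — dropping 'behind the house', 'in the afternoon' and generalizing the patient leaves a sub-description the original still satisfies.
(e) Entailed — the narrative places the examining before the loading.

(c), (d), (e)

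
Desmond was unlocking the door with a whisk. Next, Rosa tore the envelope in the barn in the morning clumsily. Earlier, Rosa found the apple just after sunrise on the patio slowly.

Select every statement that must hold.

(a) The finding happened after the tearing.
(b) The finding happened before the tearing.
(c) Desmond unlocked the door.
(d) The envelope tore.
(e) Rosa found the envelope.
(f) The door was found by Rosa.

(b), (d)

(a) Not entailed — the narrative places the finding before the tearing, not after.
(b) Entailed — the narrative places the finding before the tearing.
(c) Not entailed — 'was unlocking' is progressive on an accomplishment; it does not entail the completed 'unlocked'.
(d) Entailed — 'Rosa tore the envelope' is causative; it entails the inchoative 'the envelope tore'.
(e) Not entailed — Rosa found the apple, not the envelope; the envelope belongs to the tearing event.
(f) Not entailed — Rosa found the apple, not the door; the door belongs to the unlocking event.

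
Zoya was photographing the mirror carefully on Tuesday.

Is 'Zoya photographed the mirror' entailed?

no

'was photographing' is progressive; for an accomplishment like 'photograph the mirror', it doesn't entail completion.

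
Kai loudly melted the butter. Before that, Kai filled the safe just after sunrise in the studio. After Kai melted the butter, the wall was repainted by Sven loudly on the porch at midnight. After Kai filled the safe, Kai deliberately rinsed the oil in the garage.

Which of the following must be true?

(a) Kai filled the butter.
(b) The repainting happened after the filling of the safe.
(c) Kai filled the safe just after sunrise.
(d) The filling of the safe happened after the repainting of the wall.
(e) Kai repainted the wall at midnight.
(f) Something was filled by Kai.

(b), (c), (f)

(a) Not entailed — Kai filled the safe, not the butter; the butter belongs to the melting event.
(b) Entailed — the narrative places the filling before the repainting.
(c) Entailed — dropping 'in the studio' leaves a sub-description the original still satisfies.
(d) Not entailed — the narrative places the filling before the repainting, not after.
(e) Not entailed — the passage has Sven repainting the wall, not Kai.
(f) Entailed — this follows by dropping conjuncts from the filling event's description.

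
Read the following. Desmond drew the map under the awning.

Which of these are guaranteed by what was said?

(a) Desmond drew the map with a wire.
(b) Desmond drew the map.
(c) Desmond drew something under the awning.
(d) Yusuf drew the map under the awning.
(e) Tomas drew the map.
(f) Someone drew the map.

(b), (c), (f)

(a) Not entailed — 'with a wire' adds information not in the original event.
(b) Entailed — dropping 'under the awning' leaves a sub-description the original still satisfies.
(c) Entailed — generalizing the patient leaves a sub-description the original still satisfies.
(d) Not entailed — the passage has Desmond drawing the map, not Yusuf.
(e) Not entailed — the passage has Desmond drawing the map, not Tomas.
(f) Entailed — this follows by dropping conjuncts from the drawing event's description.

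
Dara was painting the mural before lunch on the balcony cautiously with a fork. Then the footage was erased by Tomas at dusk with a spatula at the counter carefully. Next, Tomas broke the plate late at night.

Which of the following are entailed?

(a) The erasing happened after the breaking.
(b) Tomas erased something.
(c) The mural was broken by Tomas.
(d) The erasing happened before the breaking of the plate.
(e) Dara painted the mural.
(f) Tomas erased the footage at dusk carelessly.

(a) Not entailed — the narrative places the erasing before the breaking, not after.
(b) Entailed — this follows by dropping conjuncts from the erasing event's description.
(c) Not entailed — Tomas broke the plate, not the mural; the mural belongs to the painting event.
(d) Entailed — the narrative places the erasing before the breaking.
(e) Not entailed — 'was painting' is progressive on an accomplishment; it does not entail the completed 'painted'.
(f) Not entailed — 'carelessly' adds a manner not in (and inconsistent with) the original.

(b), (d)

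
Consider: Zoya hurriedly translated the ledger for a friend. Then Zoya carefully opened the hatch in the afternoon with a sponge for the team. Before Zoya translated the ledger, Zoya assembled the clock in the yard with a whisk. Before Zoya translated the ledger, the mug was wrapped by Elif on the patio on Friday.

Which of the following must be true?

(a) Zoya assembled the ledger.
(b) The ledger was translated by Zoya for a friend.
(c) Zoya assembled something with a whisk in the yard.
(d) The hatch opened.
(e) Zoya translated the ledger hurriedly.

(b), (c), (d), (e)

(a) Not entailed — Zoya assembled the clock, not the ledger; the ledger belongs to the translating event.
(b) Entailed — the original entails any weakening of itself; this just drops 'hurriedly'.
(c) Entailed — generalizing the patient leaves a sub-description the original still satisfies.
(d) Entailed — 'Zoya opened the hatch' is causative; it entails the inchoative 'the hatch opened'.
(e) Entailed — the original entails any weakening of itself; this just drops 'for a friend'.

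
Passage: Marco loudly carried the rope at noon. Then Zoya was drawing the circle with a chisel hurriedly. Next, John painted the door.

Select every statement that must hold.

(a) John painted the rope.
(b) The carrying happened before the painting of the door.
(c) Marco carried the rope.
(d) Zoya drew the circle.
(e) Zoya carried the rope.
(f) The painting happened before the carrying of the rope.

(a) Not entailed — John painted the door, not the rope; the rope belongs to the carrying event.
(b) Entailed — the narrative places the carrying before the painting.
(c) Entailed — the original entails any weakening of itself; this just drops 'loudly', 'at noon'.
(d) Not entailed — 'was drawing' is progressive on an accomplishment; it does not entail the completed 'drew'.
(e) Not entailed — the passage has Marco carrying the rope, not Zoya.
(f) Not entailed — the narrative places the carrying before the painting, not after.

(b), (c)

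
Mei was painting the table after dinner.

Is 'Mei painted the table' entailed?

'was painting' is progressive; for an accomplishment like 'paint the table', it doesn't entail completion.

no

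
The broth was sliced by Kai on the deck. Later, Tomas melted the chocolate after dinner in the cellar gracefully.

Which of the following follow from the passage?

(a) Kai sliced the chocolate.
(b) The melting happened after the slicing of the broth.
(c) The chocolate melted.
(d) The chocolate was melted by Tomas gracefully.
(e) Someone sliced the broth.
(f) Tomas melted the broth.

(a) Not entailed — Kai sliced the broth, not the chocolate; the chocolate belongs to the melting event.
(b) Entailed — the narrative places the slicing before the melting.
(c) Entailed — 'Tomas melted the chocolate' is causative; it entails the inchoative 'the chocolate melted'.
(d) Entailed — dropping 'in the cellar', 'after dinner' leaves a sub-description the original still satisfies.
(e) Entailed — dropping 'on the deck' and generalizing the agent leaves a sub-description the original still satisfies.
(f) Not entailed — Tomas melted the chocolate, not the broth; the broth belongs to the slicing event.

(b), (c), (d), (e)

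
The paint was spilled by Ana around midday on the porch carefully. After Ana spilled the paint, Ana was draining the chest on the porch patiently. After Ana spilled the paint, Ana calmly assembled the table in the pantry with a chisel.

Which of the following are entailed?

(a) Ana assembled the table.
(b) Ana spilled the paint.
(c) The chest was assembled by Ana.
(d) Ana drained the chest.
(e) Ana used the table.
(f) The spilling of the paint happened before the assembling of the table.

(a), (b), (f)

(a) Entailed — this follows by dropping conjuncts from the assembling event's description.
(b) Entailed — every conjunct here is already in the original spilling event.
(c) Not entailed — Ana assembled the table, not the chest; the chest belongs to the draining event.
(d) Not entailed — 'was draining' is progressive on an accomplishment; it does not entail the completed 'drained'.
(e) Not entailed — the table is the patient, not an instrument — Ana used a chisel.
(f) Entailed — the narrative places the spilling before the assembling.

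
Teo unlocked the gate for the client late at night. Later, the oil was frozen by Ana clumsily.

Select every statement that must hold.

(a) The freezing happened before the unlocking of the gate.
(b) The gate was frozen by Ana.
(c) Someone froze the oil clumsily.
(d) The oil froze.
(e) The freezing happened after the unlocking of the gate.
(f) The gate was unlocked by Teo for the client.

(a) Not entailed — the narrative places the unlocking before the freezing, not after.
(b) Not entailed — Ana froze the oil, not the gate; the gate belongs to the unlocking event.
(c) Entailed — every conjunct here is already in the original freezing event.
(d) Entailed — 'Ana froze the oil' is causative; it entails the inchoative 'the oil froze'.
(e) Entailed — the narrative places the unlocking before the freezing.
(f) Entailed — the original entails any weakening of itself; this just drops 'late at night'.

(c), (d), (e), (f)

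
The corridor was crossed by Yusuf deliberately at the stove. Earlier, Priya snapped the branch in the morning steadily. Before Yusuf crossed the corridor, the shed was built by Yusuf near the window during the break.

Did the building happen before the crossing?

The narrative orders the building before the crossing.

yes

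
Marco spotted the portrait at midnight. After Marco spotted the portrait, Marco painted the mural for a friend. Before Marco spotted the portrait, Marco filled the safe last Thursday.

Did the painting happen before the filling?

no

The narrative orders the filling before the painting.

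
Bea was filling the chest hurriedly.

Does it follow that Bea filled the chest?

'was filling' is progressive; for an accomplishment like 'fill the chest', it doesn't entail completion.

no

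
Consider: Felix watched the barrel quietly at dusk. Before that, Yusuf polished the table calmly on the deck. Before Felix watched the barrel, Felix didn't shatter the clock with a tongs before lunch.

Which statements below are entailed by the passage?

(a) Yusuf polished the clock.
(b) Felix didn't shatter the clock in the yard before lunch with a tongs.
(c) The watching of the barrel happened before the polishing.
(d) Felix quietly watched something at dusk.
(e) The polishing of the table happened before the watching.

(a) Not entailed — Yusuf polished the table, not the clock; the clock belongs to the shattering event.
(b) Entailed — under negation, adding a further restriction is entailed: if no such shattering event occurred, none occurred in the yard either.
(c) Not entailed — the narrative places the polishing before the watching, not after.
(d) Entailed — every conjunct here is already in the original watching event.
(e) Entailed — the narrative places the polishing before the watching.

(b), (d), (e)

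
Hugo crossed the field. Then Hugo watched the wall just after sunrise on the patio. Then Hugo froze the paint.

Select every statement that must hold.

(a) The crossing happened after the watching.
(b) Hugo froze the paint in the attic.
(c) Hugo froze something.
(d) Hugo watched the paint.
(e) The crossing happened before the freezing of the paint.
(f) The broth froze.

(c), (e)

(a) Not entailed — the narrative places the crossing before the watching, not after.
(b) Not entailed — 'in the attic' adds information not in the original event.
(c) Entailed — this follows by dropping conjuncts from the freezing event's description.
(d) Not entailed — Hugo watched the wall, not the paint; the paint belongs to the freezing event.
(e) Entailed — the narrative places the crossing before the freezing.
(f) Not entailed — the paint is what froze, not the broth.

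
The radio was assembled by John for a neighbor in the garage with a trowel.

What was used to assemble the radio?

a trowel

'with a trowel' marks the instrument of the assembling event.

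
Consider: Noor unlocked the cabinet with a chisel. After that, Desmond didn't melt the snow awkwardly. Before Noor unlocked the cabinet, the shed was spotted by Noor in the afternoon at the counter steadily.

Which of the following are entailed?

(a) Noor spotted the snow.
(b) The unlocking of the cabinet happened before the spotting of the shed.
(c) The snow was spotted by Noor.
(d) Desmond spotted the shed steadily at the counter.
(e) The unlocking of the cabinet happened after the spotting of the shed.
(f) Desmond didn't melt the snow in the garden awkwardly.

(e), (f)

(a) Not entailed — Noor spotted the shed, not the snow; the snow belongs to the melting event.
(b) Not entailed — the narrative places the spotting before the unlocking, not after.
(c) Not entailed — Noor spotted the shed, not the snow; the snow belongs to the melting event.
(d) Not entailed — the passage has Noor spotting the shed, not Desmond.
(e) Entailed — the narrative places the spotting before the unlocking.
(f) Entailed — under negation, adding a further restriction is entailed: if no such melting event occurred, none occurred in the garden either.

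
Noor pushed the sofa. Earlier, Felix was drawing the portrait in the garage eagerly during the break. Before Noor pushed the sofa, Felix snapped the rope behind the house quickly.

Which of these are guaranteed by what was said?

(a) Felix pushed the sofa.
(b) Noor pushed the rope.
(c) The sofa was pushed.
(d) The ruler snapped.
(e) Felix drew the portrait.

(a) Not entailed — the passage has Noor pushing the sofa, not Felix.
(b) Not entailed — Noor pushed the sofa, not the rope; the rope belongs to the snapping event.
(c) Entailed — every conjunct here is already in the original pushing event.
(d) Not entailed — the rope is what snapped, not the ruler.
(e) Not entailed — 'was drawing' is progressive on an accomplishment; it does not entail the completed 'drew'.

(c)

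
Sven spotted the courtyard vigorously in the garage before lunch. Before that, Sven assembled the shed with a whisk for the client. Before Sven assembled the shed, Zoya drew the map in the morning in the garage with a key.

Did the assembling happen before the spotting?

yes

The narrative orders the assembling before the spotting.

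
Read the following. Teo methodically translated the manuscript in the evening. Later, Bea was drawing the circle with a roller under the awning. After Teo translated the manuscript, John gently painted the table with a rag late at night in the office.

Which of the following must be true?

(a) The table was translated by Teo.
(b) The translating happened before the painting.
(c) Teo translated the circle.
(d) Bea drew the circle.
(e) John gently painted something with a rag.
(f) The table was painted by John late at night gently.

(a) Not entailed — Teo translated the manuscript, not the table; the table belongs to the painting event.
(b) Entailed — the narrative places the translating before the painting.
(c) Not entailed — Teo translated the manuscript, not the circle; the circle belongs to the drawing event.
(d) Not entailed — 'was drawing' is progressive on an accomplishment; it does not entail the completed 'drew'.
(e) Entailed — every conjunct here is already in the original painting event.
(f) Entailed — this follows by dropping conjuncts from the painting event's description.

(b), (e), (f)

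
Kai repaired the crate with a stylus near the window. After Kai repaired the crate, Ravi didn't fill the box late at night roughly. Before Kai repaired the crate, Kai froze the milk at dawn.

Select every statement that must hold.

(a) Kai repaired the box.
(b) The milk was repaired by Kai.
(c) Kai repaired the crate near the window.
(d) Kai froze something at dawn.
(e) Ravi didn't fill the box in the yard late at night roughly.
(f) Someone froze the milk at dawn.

(c), (d), (e), (f)

(a) Not entailed — Kai repaired the crate, not the box; the box belongs to the filling event.
(b) Not entailed — Kai repaired the crate, not the milk; the milk belongs to the freezing event.
(c) Entailed — dropping 'with a stylus' leaves a sub-description the original still satisfies.
(d) Entailed — every conjunct here is already in the original freezing event.
(e) Entailed — under negation, adding a further restriction is entailed: if no such filling event occurred, none occurred in the yard either.
(f) Entailed — this follows by dropping conjuncts from the freezing event's description.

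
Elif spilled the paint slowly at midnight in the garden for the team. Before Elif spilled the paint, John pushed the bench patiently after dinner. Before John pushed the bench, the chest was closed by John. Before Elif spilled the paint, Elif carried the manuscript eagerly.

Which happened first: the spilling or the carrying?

The connectives place the carrying before the spilling.

the carrying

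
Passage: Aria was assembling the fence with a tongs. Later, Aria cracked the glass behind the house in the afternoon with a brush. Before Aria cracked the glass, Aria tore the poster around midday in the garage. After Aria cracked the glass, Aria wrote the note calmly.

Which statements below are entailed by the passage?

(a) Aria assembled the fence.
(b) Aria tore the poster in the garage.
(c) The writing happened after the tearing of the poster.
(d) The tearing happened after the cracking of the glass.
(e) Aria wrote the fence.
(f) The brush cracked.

(b), (c)

(a) Not entailed — 'was assembling' is progressive on an accomplishment; it does not entail the completed 'assembled'.
(b) Entailed — this follows by dropping conjuncts from the tearing event's description.
(c) Entailed — the narrative places the tearing before the writing.
(d) Not entailed — the narrative places the tearing before the cracking, not after.
(e) Not entailed — Aria wrote the note, not the fence; the fence belongs to the assembling event.
(f) Not entailed — the glass is what cracked, not the brush.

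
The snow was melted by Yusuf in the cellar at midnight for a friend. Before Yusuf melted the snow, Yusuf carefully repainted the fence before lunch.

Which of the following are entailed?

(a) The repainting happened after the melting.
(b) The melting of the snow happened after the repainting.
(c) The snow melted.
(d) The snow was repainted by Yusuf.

(a) Not entailed — the narrative places the repainting before the melting, not after.
(b) Entailed — the narrative places the repainting before the melting.
(c) Entailed — 'Yusuf melted the snow' is causative; it entails the inchoative 'the snow melted'.
(d) Not entailed — Yusuf repainted the fence, not the snow; the snow belongs to the melting event.

(b), (c)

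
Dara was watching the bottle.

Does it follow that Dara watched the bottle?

yes

'watch' is atelic; if Dara was watching the bottle, then Dara watched the bottle (for some time).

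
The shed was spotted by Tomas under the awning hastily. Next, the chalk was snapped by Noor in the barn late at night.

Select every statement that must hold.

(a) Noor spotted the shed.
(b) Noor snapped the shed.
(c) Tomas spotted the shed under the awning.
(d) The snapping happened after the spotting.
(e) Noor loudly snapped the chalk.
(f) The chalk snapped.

(c), (d), (f)

(a) Not entailed — the passage has Tomas spotting the shed, not Noor.
(b) Not entailed — Noor snapped the chalk, not the shed; the shed belongs to the spotting event.
(c) Entailed — the original entails any weakening of itself; this just drops 'hastily'.
(d) Entailed — the narrative places the spotting before the snapping.
(e) Not entailed — 'loudly' adds information not in the original event.
(f) Entailed — 'Noor snapped the chalk' is causative; it entails the inchoative 'the chalk snapped'.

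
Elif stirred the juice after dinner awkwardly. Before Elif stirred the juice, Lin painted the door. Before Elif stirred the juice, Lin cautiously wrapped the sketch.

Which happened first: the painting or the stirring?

The connectives place the painting before the stirring.

the painting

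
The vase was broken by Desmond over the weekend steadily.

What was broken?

'the vase' marks the patient of the breaking event.

the vase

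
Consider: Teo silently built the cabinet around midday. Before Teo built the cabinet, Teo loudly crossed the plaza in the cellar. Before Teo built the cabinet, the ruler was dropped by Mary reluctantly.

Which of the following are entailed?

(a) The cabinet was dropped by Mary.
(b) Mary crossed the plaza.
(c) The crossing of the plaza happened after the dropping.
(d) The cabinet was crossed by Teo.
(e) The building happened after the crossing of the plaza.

(e)

(a) Not entailed — Mary dropped the ruler, not the cabinet; the cabinet belongs to the building event.
(b) Not entailed — the passage has Teo crossing the plaza, not Mary.
(c) Not entailed — the narrative doesn't order the dropping relative to the crossing.
(d) Not entailed — Teo crossed the plaza, not the cabinet; the cabinet belongs to the building event.
(e) Entailed — the narrative places the crossing before the building.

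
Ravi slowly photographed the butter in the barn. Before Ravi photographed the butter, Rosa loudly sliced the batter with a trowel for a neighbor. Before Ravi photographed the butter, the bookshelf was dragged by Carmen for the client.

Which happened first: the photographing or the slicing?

The connectives place the slicing before the photographing.

the slicing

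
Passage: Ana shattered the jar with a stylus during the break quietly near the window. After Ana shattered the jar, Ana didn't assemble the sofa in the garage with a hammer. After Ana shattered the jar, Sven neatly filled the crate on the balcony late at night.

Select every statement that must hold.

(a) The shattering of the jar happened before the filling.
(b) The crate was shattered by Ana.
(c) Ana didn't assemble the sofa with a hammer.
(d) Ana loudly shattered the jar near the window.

(a)

(a) Entailed — the narrative places the shattering before the filling.
(b) Not entailed — Ana shattered the jar, not the crate; the crate belongs to the filling event.
(c) Not entailed — dropping 'in the garage' under negation is not valid — the original leaves open that Ana assembled the sofa some other way.
(d) Not entailed — 'loudly' adds a manner not in (and inconsistent with) the original.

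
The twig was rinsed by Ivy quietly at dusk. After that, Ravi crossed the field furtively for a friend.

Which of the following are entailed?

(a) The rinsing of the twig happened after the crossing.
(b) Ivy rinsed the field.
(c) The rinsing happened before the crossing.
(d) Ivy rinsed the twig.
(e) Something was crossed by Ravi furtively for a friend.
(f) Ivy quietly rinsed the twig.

(c), (d), (e), (f)

(a) Not entailed — the narrative places the rinsing before the crossing, not after.
(b) Not entailed — Ivy rinsed the twig, not the field; the field belongs to the crossing event.
(c) Entailed — the narrative places the rinsing before the crossing.
(d) Entailed — this follows by dropping conjuncts from the rinsing event's description.
(e) Entailed — every conjunct here is already in the original crossing event.
(f) Entailed — dropping 'at dusk' leaves a sub-description the original still satisfies.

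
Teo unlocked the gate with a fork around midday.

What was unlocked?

the gate

'the gate' marks the patient of the unlocking event.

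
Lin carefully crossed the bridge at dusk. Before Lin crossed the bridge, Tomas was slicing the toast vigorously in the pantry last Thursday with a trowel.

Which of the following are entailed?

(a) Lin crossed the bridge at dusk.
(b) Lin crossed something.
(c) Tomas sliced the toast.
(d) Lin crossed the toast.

(a), (b)

(a) Entailed — this follows by dropping conjuncts from the crossing event's description.
(b) Entailed — the original entails any weakening of itself; this just drops 'at dusk', 'carefully' and generalizes the patient.
(c) Not entailed — 'was slicing' is progressive on an accomplishment; it does not entail the completed 'sliced'.
(d) Not entailed — Lin crossed the bridge, not the toast; the toast belongs to the slicing event.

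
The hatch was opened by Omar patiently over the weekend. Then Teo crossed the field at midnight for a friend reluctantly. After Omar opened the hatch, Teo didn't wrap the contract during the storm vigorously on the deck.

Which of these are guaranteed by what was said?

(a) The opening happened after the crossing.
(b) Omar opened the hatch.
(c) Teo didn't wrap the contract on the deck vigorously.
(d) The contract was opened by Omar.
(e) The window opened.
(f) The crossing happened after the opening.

(b), (f)

(a) Not entailed — the narrative places the opening before the crossing, not after.
(b) Entailed — this follows by dropping conjuncts from the opening event's description.
(c) Not entailed — dropping 'during the storm' under negation is not valid — the original leaves open that Teo wrapped the contract some other way.
(d) Not entailed — Omar opened the hatch, not the contract; the contract belongs to the wrapping event.
(e) Not entailed — the hatch is what opened, not the window.
(f) Entailed — the narrative places the opening before the crossing.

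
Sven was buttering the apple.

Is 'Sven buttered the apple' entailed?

no

'was buttering' is progressive; for an accomplishment like 'butter the apple', it doesn't entail completion.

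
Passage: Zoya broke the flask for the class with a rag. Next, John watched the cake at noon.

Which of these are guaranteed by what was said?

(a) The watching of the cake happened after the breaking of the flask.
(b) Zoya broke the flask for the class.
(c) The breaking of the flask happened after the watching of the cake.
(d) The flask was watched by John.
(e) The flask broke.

(a), (b), (e)

(a) Entailed — the narrative places the breaking before the watching.
(b) Entailed — every conjunct here is already in the original breaking event.
(c) Not entailed — the narrative places the breaking before the watching, not after.
(d) Not entailed — John watched the cake, not the flask; the flask belongs to the breaking event.
(e) Entailed — 'Zoya broke the flask' is causative; it entails the inchoative 'the flask broke'.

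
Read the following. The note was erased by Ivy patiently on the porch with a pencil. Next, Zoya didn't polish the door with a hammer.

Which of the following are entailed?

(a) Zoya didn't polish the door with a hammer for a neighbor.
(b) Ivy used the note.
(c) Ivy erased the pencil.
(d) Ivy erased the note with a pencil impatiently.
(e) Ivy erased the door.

(a)

(a) Entailed — under negation, adding a further restriction is entailed: if no such polishing event occurred, none occurred for a neighbor either.
(b) Not entailed — the note is the patient, not an instrument — Ivy used a pencil.
(c) Not entailed — the pencil is the instrument, not what was erased.
(d) Not entailed — 'impatiently' adds a manner not in (and inconsistent with) the original.
(e) Not entailed — Ivy erased the note, not the door; the door belongs to the polishing event.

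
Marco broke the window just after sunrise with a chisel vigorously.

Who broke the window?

Marco

'Marco' marks the agent of the breaking event.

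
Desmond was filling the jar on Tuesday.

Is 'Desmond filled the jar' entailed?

no

'was filling' is progressive; for an accomplishment like 'fill the jar', it doesn't entail completion.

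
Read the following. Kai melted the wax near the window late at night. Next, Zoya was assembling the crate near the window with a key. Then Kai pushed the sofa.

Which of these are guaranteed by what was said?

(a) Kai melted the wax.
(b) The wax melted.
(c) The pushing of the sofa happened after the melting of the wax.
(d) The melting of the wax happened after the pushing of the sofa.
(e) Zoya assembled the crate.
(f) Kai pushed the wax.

(a), (b), (c)

(a) Entailed — every conjunct here is already in the original melting event.
(b) Entailed — 'Kai melted the wax' is causative; it entails the inchoative 'the wax melted'.
(c) Entailed — the narrative places the melting before the pushing.
(d) Not entailed — the narrative places the melting before the pushing, not after.
(e) Not entailed — 'was assembling' is progressive on an accomplishment; it does not entail the completed 'assembled'.
(f) Not entailed — Kai pushed the sofa, not the wax; the wax belongs to the melting event.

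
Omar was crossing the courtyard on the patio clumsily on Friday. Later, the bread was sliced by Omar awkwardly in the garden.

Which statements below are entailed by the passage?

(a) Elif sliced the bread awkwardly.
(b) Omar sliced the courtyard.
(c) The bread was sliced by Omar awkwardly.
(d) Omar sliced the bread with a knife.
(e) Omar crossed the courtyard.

(a) Not entailed — the passage has Omar slicing the bread, not Elif.
(b) Not entailed — Omar sliced the bread, not the courtyard; the courtyard belongs to the crossing event.
(c) Entailed — this follows by dropping conjuncts from the slicing event's description.
(d) Not entailed — 'with a knife' adds information not in the original event.
(e) Not entailed — 'was crossing' is progressive on an accomplishment; it does not entail the completed 'crossed'.

(c)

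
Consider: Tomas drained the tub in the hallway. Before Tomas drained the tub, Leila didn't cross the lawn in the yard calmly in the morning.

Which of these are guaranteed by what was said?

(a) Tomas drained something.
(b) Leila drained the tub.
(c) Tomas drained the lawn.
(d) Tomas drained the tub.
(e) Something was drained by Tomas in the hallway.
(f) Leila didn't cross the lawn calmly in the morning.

(a) Entailed — this follows by dropping conjuncts from the draining event's description.
(b) Not entailed — the passage has Tomas draining the tub, not Leila.
(c) Not entailed — Tomas drained the tub, not the lawn; the lawn belongs to the crossing event.
(d) Entailed — dropping 'in the hallway' leaves a sub-description the original still satisfies.
(e) Entailed — every conjunct here is already in the original draining event.
(f) Not entailed — dropping 'in the yard' under negation is not valid — the original leaves open that Leila crossed the lawn some other way.

(a), (d), (e)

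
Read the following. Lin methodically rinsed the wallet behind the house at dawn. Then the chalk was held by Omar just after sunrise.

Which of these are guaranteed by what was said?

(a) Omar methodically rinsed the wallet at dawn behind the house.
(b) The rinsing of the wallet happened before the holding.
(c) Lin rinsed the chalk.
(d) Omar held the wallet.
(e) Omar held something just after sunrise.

(b), (e)

(a) Not entailed — the passage has Lin rinsing the wallet, not Omar.
(b) Entailed — the narrative places the rinsing before the holding.
(c) Not entailed — Lin rinsed the wallet, not the chalk; the chalk belongs to the holding event.
(d) Not entailed — Omar held the chalk, not the wallet; the wallet belongs to the rinsing event.
(e) Entailed — every conjunct here is already in the original holding event.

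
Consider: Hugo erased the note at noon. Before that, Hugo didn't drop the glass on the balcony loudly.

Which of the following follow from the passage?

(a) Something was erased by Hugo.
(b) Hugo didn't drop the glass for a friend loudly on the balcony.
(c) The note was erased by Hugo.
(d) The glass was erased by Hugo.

(a), (b), (c)

(a) Entailed — every conjunct here is already in the original erasing event.
(b) Entailed — under negation, adding a further restriction is entailed: if no such dropping event occurred, none occurred for a friend either.
(c) Entailed — every conjunct here is already in the original erasing event.
(d) Not entailed — Hugo erased the note, not the glass; the glass belongs to the dropping event.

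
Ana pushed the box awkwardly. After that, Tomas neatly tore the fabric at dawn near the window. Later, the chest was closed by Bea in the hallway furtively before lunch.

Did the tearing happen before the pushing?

no

The narrative orders the pushing before the tearing.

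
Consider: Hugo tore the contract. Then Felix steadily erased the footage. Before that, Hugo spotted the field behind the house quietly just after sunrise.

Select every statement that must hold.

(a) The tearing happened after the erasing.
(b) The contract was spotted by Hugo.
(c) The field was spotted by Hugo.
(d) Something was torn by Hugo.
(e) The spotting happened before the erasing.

(a) Not entailed — the narrative places the tearing before the erasing, not after.
(b) Not entailed — Hugo spotted the field, not the contract; the contract belongs to the tearing event.
(c) Entailed — dropping 'just after sunrise', 'quietly', 'behind the house' leaves a sub-description the original still satisfies.
(d) Entailed — this follows by dropping conjuncts from the tearing event's description.
(e) Entailed — the narrative places the spotting before the erasing.

(c), (d), (e)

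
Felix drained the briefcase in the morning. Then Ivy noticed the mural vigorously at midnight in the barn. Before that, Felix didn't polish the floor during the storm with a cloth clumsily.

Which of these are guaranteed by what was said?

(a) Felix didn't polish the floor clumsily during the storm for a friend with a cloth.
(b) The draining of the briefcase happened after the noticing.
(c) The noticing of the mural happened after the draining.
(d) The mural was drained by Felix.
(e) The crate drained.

(a) Entailed — under negation, adding a further restriction is entailed: if no such polishing event occurred, none occurred for a friend either.
(b) Not entailed — the narrative places the draining before the noticing, not after.
(c) Entailed — the narrative places the draining before the noticing.
(d) Not entailed — Felix drained the briefcase, not the mural; the mural belongs to the noticing event.
(e) Not entailed — the briefcase is what drained, not the crate.

(a), (c)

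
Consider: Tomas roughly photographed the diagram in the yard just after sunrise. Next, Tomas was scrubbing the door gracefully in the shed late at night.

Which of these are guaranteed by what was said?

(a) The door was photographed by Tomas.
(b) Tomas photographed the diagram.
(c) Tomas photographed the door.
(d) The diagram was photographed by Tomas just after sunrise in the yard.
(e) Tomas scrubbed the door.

(a) Not entailed — Tomas photographed the diagram, not the door; the door belongs to the scrubbing event.
(b) Entailed — dropping 'just after sunrise', 'roughly', 'in the yard' leaves a sub-description the original still satisfies.
(c) Not entailed — Tomas photographed the diagram, not the door; the door belongs to the scrubbing event.
(d) Entailed — every conjunct here is already in the original photographing event.
(e) Entailed — 'scrub' is an activity; 'was scrubbing' entails that some scrubbing happened, so 'scrubbed' holds.

(b), (d), (e)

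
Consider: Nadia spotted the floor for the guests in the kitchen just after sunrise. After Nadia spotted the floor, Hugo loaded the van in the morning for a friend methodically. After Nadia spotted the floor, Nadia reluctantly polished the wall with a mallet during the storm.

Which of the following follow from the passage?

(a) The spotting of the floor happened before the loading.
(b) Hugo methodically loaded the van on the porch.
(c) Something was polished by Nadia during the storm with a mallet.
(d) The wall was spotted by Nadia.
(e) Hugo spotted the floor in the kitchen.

(a) Entailed — the narrative places the spotting before the loading.
(b) Not entailed — 'on the porch' adds information not in the original event.
(c) Entailed — this follows by dropping conjuncts from the polishing event's description.
(d) Not entailed — Nadia spotted the floor, not the wall; the wall belongs to the polishing event.
(e) Not entailed — the passage has Nadia spotting the floor, not Hugo.

(a), (c)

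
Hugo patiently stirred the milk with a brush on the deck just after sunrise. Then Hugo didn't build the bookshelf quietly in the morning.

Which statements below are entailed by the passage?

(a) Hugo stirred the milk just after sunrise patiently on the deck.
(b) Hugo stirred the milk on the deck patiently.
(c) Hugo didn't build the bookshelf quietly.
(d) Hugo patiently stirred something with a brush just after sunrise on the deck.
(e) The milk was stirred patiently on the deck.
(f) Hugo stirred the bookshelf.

(a) Entailed — dropping 'with a brush' leaves a sub-description the original still satisfies.
(b) Entailed — dropping 'with a brush', 'just after sunrise' leaves a sub-description the original still satisfies.
(c) Not entailed — dropping 'in the morning' under negation is not valid — the original leaves open that Hugo built the bookshelf some other way.
(d) Entailed — generalizing the patient leaves a sub-description the original still satisfies.
(e) Entailed — every conjunct here is already in the original stirring event.
(f) Not entailed — Hugo stirred the milk, not the bookshelf; the bookshelf belongs to the building event.

(a), (b), (d), (e)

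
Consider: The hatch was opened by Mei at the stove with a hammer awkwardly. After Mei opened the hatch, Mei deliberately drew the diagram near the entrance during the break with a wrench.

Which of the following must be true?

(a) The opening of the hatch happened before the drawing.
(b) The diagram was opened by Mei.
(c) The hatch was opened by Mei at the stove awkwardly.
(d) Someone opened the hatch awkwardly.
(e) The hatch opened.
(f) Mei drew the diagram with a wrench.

(a), (c), (d), (e), (f)

(a) Entailed — the narrative places the opening before the drawing.
(b) Not entailed — Mei opened the hatch, not the diagram; the diagram belongs to the drawing event.
(c) Entailed — every conjunct here is already in the original opening event.
(d) Entailed — this follows by dropping conjuncts from the opening event's description.
(e) Entailed — 'Mei opened the hatch' is causative; it entails the inchoative 'the hatch opened'.
(f) Entailed — the original entails any weakening of itself; this just drops 'during the break', 'deliberately', 'near the entrance'.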